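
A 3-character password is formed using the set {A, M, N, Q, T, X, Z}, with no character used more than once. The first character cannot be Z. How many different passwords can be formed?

180

The first character has 7−1 = 6 choices (anything except Z).
The remaining 2 characters are filled from the other 6 symbols without repetition: 6 × 5 = 30.
Total: 6 × 30 = 180.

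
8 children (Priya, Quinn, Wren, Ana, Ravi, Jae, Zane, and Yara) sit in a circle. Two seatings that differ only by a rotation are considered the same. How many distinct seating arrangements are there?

5040

Seat Priya anywhere (absorbing the rotational symmetry), then permute the other 7: (7)! = 5040.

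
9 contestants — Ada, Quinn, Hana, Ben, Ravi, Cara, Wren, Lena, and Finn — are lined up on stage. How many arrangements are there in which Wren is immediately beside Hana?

Place the 7 others and the Wren-Hana pair as 8 objects in a line; the pair has 2 internal arrangements.
That gives 2 × 8! = 2 × 40320 = 80640.

80640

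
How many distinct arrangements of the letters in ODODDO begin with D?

Fix D in the first position and arrange the remaining 5 letters.
Those 5 letters have D appearing twice and O appearing 3 times, giving (5)!/(3!·2!) = 10.

10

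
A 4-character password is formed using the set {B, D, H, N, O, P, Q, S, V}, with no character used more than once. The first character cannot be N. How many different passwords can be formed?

2688

The first character has 9−1 = 8 choices (anything except N).
The remaining 3 characters are filled from the other 8 symbols without repetition: 8 × 7 × 6 = 336.
Total: 8 × 336 = 2688.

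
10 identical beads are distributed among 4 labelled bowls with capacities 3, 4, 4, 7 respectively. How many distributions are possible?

89

By stars and bars, unrestricted non-negative solutions to x_1+…+x_4 = 10 number C(10+3,3) = 286.
Subtract solutions that violate a single cap (substitute x_i' = x_i − (cap_i+1)): x_1 ≥ 4 gives C(9,3) = 84; x_2 ≥ 5 gives C(8,3) = 56; x_3 ≥ 5 gives C(8,3) = 56; x_4 ≥ 8 gives C(5,3) = 10. Together 206.
Add back pairs where two caps are both exceeded: 4 + 4 + 0 + 1 + 0 + 0 = 9.
By inclusion–exclusion the count is 286 − 206 + 9 = 89.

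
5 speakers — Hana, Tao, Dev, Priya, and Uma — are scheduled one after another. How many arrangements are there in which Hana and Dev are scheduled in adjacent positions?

48

Place the 3 others and the Hana-Dev pair as 4 objects in a line; the pair has 2 internal arrangements.
So the count is 2·(4)! = 48.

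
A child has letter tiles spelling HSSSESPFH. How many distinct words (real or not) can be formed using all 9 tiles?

7560

HSSSESPFH has 9 letters with H appearing twice and S appearing 4 times.
So there are 9! / (4!·2!) = 7560 distinguishable arrangements.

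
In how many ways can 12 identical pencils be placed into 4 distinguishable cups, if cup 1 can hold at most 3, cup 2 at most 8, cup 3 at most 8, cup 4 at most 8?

Ignoring the caps, the number of non-negative solutions to x_1+…+x_4 = 12 is C(15,3) = 455.
Subtract solutions that violate a single cap (substitute x_i' = x_i − (cap_i+1)): x_1 ≥ 4 gives C(11,3) = 165; x_2 ≥ 9 gives C(6,3) = 20; x_3 ≥ 9 gives C(6,3) = 20; x_4 ≥ 9 gives C(6,3) = 20. Together 225.
No two caps can be exceeded simultaneously, so the pair terms are all 0.
By inclusion–exclusion the count is 455 − 225 + 0 = 230.

230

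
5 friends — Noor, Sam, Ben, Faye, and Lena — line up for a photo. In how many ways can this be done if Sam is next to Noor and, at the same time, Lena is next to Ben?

24

Treat {Sam,Noor} as one block (2 orders) and {Lena,Ben} as another (2 orders).
That leaves 3 units to arrange: 2 × 2 × 3! = 4 × 6 = 24.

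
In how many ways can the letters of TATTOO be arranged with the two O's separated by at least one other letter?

40

Total arrangements of TATTOO: 6!/(3!·2!) = 60.
If the two O's are adjacent, glue them into one block, leaving 5 items to arrange: (5)!/(3!) = 20 ways.
Subtracting, 60 − 20 = 40 arrangements keep the O's apart.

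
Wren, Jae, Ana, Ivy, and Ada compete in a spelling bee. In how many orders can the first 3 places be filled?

60

There are 5 choices for 1st place, 4 for 2nd, and 3 for 3rd.
That gives 5 × 4 × 3 = 60.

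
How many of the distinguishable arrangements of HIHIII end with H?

Fix H in the last position and arrange the remaining 5 letters.
Those 5 letters have I appearing 4 times, giving (5)!/(4!) = 5.

5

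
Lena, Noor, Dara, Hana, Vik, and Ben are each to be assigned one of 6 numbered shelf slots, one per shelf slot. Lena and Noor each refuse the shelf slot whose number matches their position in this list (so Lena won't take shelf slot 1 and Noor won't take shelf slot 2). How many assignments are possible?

Let Aᵢ (for i ∈ {1, 2}) be the placements that put person i in their forbidden shelf slot. Any j of these fix j positions, leaving (6−j)! ways to fill the rest, and there are C(2,j) ways to pick which j.
By inclusion–exclusion, the number of valid placements is Σ_{j=0}^{2} (−1)^j C(2,j)·(6−j)!.
Computing: 720 − 240 + 24 = 504.

504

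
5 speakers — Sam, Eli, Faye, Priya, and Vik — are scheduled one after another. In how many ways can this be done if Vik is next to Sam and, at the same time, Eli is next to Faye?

24

Treat {Vik,Sam} as one block (2 orders) and {Eli,Faye} as another (2 orders).
That leaves 3 units to arrange: 2 × 2 × 3! = 4 × 6 = 24.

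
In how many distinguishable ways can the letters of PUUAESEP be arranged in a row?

5040

PUUAESEP has 8 letters with E appearing twice, P appearing twice, and U appearing twice.
The number of distinct arrangements is 8!/(2!·2!·2!) = 40320/8 = 5040.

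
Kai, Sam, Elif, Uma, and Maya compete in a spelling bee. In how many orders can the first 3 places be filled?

60

There are 5 choices for 1st place, 4 for 2nd, and 3 for 3rd.
That gives 5 × 4 × 3 = 60.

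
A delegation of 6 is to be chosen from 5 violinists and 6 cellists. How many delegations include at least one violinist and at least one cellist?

Total 6-person selections from all 11: C(11,6) = 462.
Selections missing a whole group: no violinists → C(6,6) = 1; no cellists → C(5,6) = 0.
Both groups omitted at once is impossible, so 462 − 1 = 461.

461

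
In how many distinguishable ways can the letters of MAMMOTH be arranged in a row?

MAMMOTH has 7 letters with M appearing 3 times.
Dividing 7! = 5040 by 3! = 6 for the repeated letters gives 840.

840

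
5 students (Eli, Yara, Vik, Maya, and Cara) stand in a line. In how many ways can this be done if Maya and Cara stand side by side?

48

Treat {Maya, Cara} as a single unit. There are 4 units to order, and the pair itself can be ordered 2 ways.
That gives 2 × 4! = 2 × 24 = 48.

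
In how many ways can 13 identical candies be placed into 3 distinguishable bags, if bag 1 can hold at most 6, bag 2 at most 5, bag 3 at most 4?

6

Ignoring the caps, the number of non-negative solutions to x_1+…+x_3 = 13 is C(15,2) = 105.
Subtract solutions that violate a single cap (substitute x_i' = x_i − (cap_i+1)): x_1 ≥ 7 gives C(8,2) = 28; x_2 ≥ 6 gives C(9,2) = 36; x_3 ≥ 5 gives C(10,2) = 45. Together 109.
Add back pairs where two caps are both exceeded: 1 + 3 + 6 = 10.
By inclusion–exclusion the count is 105 − 109 + 10 = 6.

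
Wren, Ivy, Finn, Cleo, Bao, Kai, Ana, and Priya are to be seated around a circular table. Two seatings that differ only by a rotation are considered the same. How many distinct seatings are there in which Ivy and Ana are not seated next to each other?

3600

All circular seatings of 8 people number (7)! = 5040.
Seatings with Ivy beside Ana: treat them as a block with 2 internal orders, giving 2 × (6)! = 1440.
Subtracting, 5040 − 1440 = 3600.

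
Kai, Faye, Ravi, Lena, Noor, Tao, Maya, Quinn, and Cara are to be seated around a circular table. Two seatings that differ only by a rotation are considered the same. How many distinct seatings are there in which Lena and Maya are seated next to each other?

Treat {Lena, Maya} as one unit (2 internal orders) and seat the resulting 8 units around the table: (7)! circular arrangements.
So 2 × (7)! = 2 × 5040 = 10080.

10080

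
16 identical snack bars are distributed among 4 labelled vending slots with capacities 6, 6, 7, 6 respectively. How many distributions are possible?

186

Ignoring the caps, the number of non-negative solutions to x_1+…+x_4 = 16 is C(19,3) = 969.
Subtract solutions that violate a single cap (substitute x_i' = x_i − (cap_i+1)): x_1 ≥ 7 gives C(12,3) = 220; x_2 ≥ 7 gives C(12,3) = 220; x_3 ≥ 8 gives C(11,3) = 165; x_4 ≥ 7 gives C(12,3) = 220. Together 825.
Add back pairs where two caps are both exceeded: 10 + 4 + 10 + 4 + 10 + 4 = 42.
By inclusion–exclusion the count is 969 − 825 + 42 = 186.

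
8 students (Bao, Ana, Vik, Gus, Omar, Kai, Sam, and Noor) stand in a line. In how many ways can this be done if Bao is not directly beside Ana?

Of the 8! = 40320 arrangements, those with Bao and Ana adjacent number 2 × 7! = 10080 (treat the pair as a block with 2 internal orders).
Complementary counting: 40320 − 10080 = 30240.

30240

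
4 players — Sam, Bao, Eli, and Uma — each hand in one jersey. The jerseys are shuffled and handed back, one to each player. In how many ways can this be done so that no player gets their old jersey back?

9

Count assignments avoiding every fixed point. For any j of the 4 players fixed to their old jersey, the other 4−j can be arranged in (4−j)! ways.
By inclusion–exclusion this is Σ_{j=0}^{4} (−1)^j C(4,j)·(4−j)!.
Computing: 24 − 24 + 12 − 4 + 1 = 9.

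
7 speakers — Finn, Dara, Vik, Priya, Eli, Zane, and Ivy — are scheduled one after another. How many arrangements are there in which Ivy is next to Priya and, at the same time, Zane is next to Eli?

480

Treat {Ivy,Priya} as one block (2 orders) and {Zane,Eli} as another (2 orders).
That leaves 5 units to arrange: 2 × 2 × 5! = 4 × 120 = 480.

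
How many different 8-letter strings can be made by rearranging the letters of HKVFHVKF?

2520

The 8 letters of HKVFHVKF have repeats: F appearing twice, H appearing twice, K appearing twice, and V appearing twice.
The number of distinct arrangements is 8!/(2!·2!·2!·2!) = 40320/16 = 2520.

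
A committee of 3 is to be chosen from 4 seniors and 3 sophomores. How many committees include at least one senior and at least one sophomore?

30

Unrestricted: C(7,3) = 35 ways to pick any 3 of the 7.
Subtract selections that omit an entire group: no seniors → C(3,3) = 1; no sophomores → C(4,3) = 4.
Both groups omitted at once is impossible, so 35 − 5 = 30.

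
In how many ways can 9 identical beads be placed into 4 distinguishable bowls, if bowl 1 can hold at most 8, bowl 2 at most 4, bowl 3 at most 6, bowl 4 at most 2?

94

Without the upper bounds there are C(12,3) = 220 ways to split 9 among 4 bowls.
Subtract solutions that violate a single cap (substitute x_i' = x_i − (cap_i+1)): x_1 ≥ 9 gives C(3,3) = 1; x_2 ≥ 5 gives C(7,3) = 35; x_3 ≥ 7 gives C(5,3) = 10; x_4 ≥ 3 gives C(9,3) = 84. Together 130.
Add back pairs where two caps are both exceeded: 0 + 0 + 0 + 0 + 4 + 0 = 4.
By inclusion–exclusion the count is 220 − 130 + 4 = 94.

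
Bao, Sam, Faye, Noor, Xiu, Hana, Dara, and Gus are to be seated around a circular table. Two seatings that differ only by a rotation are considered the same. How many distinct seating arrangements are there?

5040

Around a circle, 8 distinct people have 8!/8 = (7)! = 5040 rotationally distinct seatings.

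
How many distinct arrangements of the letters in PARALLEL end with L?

1260

With the last slot taken by L, it remains to arrange the other 7 letters (PARALEL).
Those 7 letters have A appearing twice and L appearing twice, giving (7)!/(2!·2!) = 1260.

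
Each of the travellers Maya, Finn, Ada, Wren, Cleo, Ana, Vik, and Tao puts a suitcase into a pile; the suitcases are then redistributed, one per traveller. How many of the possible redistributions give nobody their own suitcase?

Let Aᵢ be the assignments in which traveller i gets their own suitcase. We want the size of the complement of A₁∪…∪A_8.
By inclusion–exclusion this is Σ_{j=0}^{8} (−1)^j C(8,j)·(8−j)!.
Computing: 40320 − 40320 + 20160 − 6720 + 1680 − 336 + 56 − 8 + 1 = 14833.

14833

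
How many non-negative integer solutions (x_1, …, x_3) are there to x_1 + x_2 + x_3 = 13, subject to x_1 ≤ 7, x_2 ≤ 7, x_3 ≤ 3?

By stars and bars, unrestricted non-negative solutions to x_1+…+x_3 = 13 number C(13+2,2) = 105.
Subtract solutions that violate a single cap (substitute x_i' = x_i − (cap_i+1)): x_1 ≥ 8 gives C(7,2) = 21; x_2 ≥ 8 gives C(7,2) = 21; x_3 ≥ 4 gives C(11,2) = 55. Together 97.
Add back pairs where two caps are both exceeded: 0 + 3 + 3 = 6.
By inclusion–exclusion the count is 105 − 97 + 6 = 14.

14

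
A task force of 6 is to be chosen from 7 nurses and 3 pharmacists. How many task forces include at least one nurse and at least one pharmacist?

203

Total 6-person selections from all 10: C(10,6) = 210.
Subtract selections that omit an entire group: no nurses → C(3,6) = 0; no pharmacists → C(7,6) = 7.
Both groups omitted at once is impossible, so 210 − 7 = 203.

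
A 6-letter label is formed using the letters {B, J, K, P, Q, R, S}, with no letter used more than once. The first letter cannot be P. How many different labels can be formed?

The first letter has 7−1 = 6 choices (anything except P).
The remaining 5 letters are filled from the other 6 symbols without repetition: 6 × 5 × 4 × 3 × 2 = 720.
Total: 6 × 720 = 4320.

4320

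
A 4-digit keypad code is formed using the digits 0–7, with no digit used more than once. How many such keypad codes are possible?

1680

This is a permutation of 4 out of 8: P(8,4) = 8!/4!.
8 × 7 × 6 × 5 = 1680.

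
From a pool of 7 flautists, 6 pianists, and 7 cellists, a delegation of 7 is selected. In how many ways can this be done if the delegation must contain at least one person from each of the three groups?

Unrestricted: C(20,7) = 77520 ways to pick any 7 of the 20.
Selections missing a whole group: no flautists → C(13,7) = 1716; no pianists → C(14,7) = 3432; no cellists → C(13,7) = 1716.
Add back selections omitting two groups (i.e. drawn from a single group): C(7,7) + C(6,7) + C(7,7) = 2.
By inclusion–exclusion: 77520 − 6864 + 2 = 70658.

70658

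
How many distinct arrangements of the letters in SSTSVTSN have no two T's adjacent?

There are 8!/(4!·2!) = 840 arrangements of SSTSVTSN in total.
Arrangements with the T's together: treat TT as one letter, giving (7)!/(4!) = 210.
Subtracting, 840 − 210 = 630 arrangements keep the T's apart.

630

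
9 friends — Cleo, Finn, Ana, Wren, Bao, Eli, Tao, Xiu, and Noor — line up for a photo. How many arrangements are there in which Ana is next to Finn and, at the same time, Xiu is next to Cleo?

Treat {Ana,Finn} as one block (2 orders) and {Xiu,Cleo} as another (2 orders).
That leaves 7 units to arrange: 2 × 2 × 7! = 4 × 5040 = 20160.

20160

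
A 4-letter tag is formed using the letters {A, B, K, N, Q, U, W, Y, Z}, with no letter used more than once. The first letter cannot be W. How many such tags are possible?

2688

The first letter has 9−1 = 8 choices (anything except W).
The remaining 3 letters are filled from the other 8 symbols without repetition: 8 × 7 × 6 = 336.
Total: 8 × 336 = 2688.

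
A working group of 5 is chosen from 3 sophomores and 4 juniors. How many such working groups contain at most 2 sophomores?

15

Split by how many sophomores are chosen (0 through 2).
Sum: C(3,0)·C(4,5) + C(3,1)·C(4,4) + C(3,2)·C(4,3) = 0 + 3 + 12 = 15.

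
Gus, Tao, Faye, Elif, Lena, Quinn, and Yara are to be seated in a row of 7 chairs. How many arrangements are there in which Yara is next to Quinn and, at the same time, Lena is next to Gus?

Treat {Yara,Quinn} as one block (2 orders) and {Lena,Gus} as another (2 orders).
That leaves 5 units to arrange: 2 × 2 × 5! = 4 × 120 = 480.

480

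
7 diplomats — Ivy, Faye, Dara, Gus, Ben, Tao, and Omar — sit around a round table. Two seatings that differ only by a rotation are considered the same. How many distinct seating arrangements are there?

Fix one person's seat to break rotational symmetry; the remaining 6 people can be arranged in (6)! = 720 ways.

720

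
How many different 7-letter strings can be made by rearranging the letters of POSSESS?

The 7 letters of POSSESS have repeats: S appearing 4 times.
Dividing 7! = 5040 by 4! = 24 for the repeated letters gives 210.

210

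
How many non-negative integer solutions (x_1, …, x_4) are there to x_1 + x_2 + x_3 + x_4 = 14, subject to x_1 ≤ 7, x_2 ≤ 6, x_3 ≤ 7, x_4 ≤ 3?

Without the upper bounds there are C(17,3) = 680 ways to split 14 among 4 variables.
Subtract solutions that violate a single cap (substitute x_i' = x_i − (cap_i+1)): x_1 ≥ 8 gives C(9,3) = 84; x_2 ≥ 7 gives C(10,3) = 120; x_3 ≥ 8 gives C(9,3) = 84; x_4 ≥ 4 gives C(13,3) = 286. Together 574.
Add back pairs where two caps are both exceeded: 0 + 0 + 10 + 0 + 20 + 10 = 40.
By inclusion–exclusion the count is 680 − 574 + 40 = 146.

146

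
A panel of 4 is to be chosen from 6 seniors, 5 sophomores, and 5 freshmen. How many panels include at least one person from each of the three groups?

975

Total 4-person selections from all 16: C(16,4) = 1820.
Subtract selections that omit an entire group: no seniors → C(10,4) = 210; no sophomores → C(11,4) = 330; no freshmen → C(11,4) = 330.
Add back selections omitting two groups (i.e. drawn from a single group): C(6,4) + C(5,4) + C(5,4) = 25.
By inclusion–exclusion: 1820 − 870 + 25 = 975.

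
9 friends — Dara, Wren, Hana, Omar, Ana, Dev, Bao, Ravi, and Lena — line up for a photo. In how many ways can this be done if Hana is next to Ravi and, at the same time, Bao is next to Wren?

Treat {Hana,Ravi} as one block (2 orders) and {Bao,Wren} as another (2 orders).
That leaves 7 units to arrange: 2 × 2 × 7! = 4 × 5040 = 20160.

20160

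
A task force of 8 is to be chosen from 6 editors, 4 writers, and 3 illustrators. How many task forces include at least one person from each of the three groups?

1233

Unrestricted: C(13,8) = 1287 ways to pick any 8 of the 13.
Selections missing a whole group: no editors → C(7,8) = 0; no writers → C(9,8) = 9; no illustrators → C(10,8) = 45.
Add back selections omitting two groups (i.e. drawn from a single group): C(6,8) + C(4,8) + C(3,8) = 0.
By inclusion–exclusion: 1287 − 54 + 0 = 1233.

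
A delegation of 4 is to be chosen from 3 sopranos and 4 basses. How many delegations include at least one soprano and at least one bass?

Unrestricted: C(7,4) = 35 ways to pick any 4 of the 7.
Subtract selections that omit an entire group: no sopranos → C(4,4) = 1; no basses → C(3,4) = 0.
Both groups omitted at once is impossible, so 35 − 1 = 34.

34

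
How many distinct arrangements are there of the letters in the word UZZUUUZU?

56

UZZUUUZU has 8 letters with U appearing 5 times and Z appearing 3 times.
The number of distinct arrangements is 8!/(5!·3!) = 40320/720 = 56.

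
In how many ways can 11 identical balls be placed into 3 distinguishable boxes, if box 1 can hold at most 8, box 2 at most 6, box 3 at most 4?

29

By stars and bars, unrestricted non-negative solutions to x_1+…+x_3 = 11 number C(11+2,2) = 78.
Subtract solutions that violate a single cap (substitute x_i' = x_i − (cap_i+1)): x_1 ≥ 9 gives C(4,2) = 6; x_2 ≥ 7 gives C(6,2) = 15; x_3 ≥ 5 gives C(8,2) = 28. Together 49.
No two caps can be exceeded simultaneously, so the pair terms are all 0.
By inclusion–exclusion the count is 78 − 49 + 0 = 29.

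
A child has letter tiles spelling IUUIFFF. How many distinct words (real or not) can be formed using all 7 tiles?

210

The 7 letters of IUUIFFF have repeats: F appearing 3 times, I appearing twice, and U appearing twice.
The number of distinct arrangements is 7!/(3!·2!·2!) = 5040/24 = 210.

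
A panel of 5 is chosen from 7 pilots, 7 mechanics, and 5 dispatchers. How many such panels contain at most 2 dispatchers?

10647

Split by how many dispatchers are chosen (0 through 2).
Sum: C(5,0)·C(14,5) + C(5,1)·C(14,4) + C(5,2)·C(14,3) = 2002 + 5005 + 3640 = 10647.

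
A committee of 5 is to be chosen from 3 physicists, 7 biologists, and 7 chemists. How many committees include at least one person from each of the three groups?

3724

Unrestricted: C(17,5) = 6188 ways to pick any 5 of the 17.
Selections missing a whole group: no physicists → C(14,5) = 2002; no biologists → C(10,5) = 252; no chemists → C(10,5) = 252.
Add back selections omitting two groups (i.e. drawn from a single group): C(3,5) + C(7,5) + C(7,5) = 42.
By inclusion–exclusion: 6188 − 2506 + 42 = 3724.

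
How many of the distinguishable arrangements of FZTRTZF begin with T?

180

With the first slot taken by T, it remains to arrange the other 6 letters (FZRTZF).
Those 6 letters have F appearing twice and Z appearing twice, giving (6)!/(2!·2!) = 180.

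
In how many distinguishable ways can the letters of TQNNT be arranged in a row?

The 5 letters of TQNNT have repeats: N appearing twice and T appearing twice.
So there are 5! / (2!·2!) = 30 distinguishable arrangements.

30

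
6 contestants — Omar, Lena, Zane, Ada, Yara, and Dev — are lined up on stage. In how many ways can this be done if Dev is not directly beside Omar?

480

Of the 6! = 720 arrangements, those with Dev and Omar adjacent number 2 × 5! = 240 (treat the pair as a block with 2 internal orders).
So 720 − 240 = 480 arrangements keep them apart.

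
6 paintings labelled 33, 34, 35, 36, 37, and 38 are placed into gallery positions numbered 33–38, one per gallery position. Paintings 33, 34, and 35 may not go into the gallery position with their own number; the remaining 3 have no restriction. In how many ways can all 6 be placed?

Let Aᵢ (for i ∈ {33, 34, 35}) be the placements that put painting i in its forbidden gallery position. Any j of these fix j positions, leaving (6−j)! ways to fill the rest, and there are C(3,j) ways to pick which j.
By inclusion–exclusion, the number of valid placements is Σ_{j=0}^{3} (−1)^j C(3,j)·(6−j)!.
Computing: 720 − 360 + 72 − 6 = 426.

426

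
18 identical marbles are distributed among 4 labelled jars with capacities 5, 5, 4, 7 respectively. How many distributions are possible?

By stars and bars, unrestricted non-negative solutions to x_1+…+x_4 = 18 number C(18+3,3) = 1330.
Subtract solutions that violate a single cap (substitute x_i' = x_i − (cap_i+1)): x_1 ≥ 6 gives C(15,3) = 455; x_2 ≥ 6 gives C(15,3) = 455; x_3 ≥ 5 gives C(16,3) = 560; x_4 ≥ 8 gives C(13,3) = 286. Together 1756.
Add back pairs where two caps are both exceeded: 84 + 120 + 35 + 120 + 35 + 56 = 450.
Subtract triples: 4 + 0 + 0 + 0 = 4.
By inclusion–exclusion the count is 1330 − 1756 + 450 − 4 = 20.

20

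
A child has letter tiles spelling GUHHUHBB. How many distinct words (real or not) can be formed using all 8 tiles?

1680

The 8 letters of GUHHUHBB have repeats: B appearing twice, H appearing 3 times, and U appearing twice.
The number of distinct arrangements is 8!/(3!·2!·2!) = 40320/24 = 1680.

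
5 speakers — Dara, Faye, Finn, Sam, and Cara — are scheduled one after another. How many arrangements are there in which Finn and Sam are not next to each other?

72

Of the 5! = 120 arrangements, those with Finn and Sam adjacent number 2 × 4! = 48 (treat the pair as a block with 2 internal orders).
So 120 − 48 = 72 arrangements keep them apart.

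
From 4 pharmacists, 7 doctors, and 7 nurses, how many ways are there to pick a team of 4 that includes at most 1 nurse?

Split by how many nurses are chosen (0 through 1).
Sum: C(7,0)·C(11,4) + C(7,1)·C(11,3) = 330 + 1155 = 1485.

1485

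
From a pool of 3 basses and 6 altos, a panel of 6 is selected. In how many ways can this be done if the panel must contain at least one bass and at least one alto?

With no constraint there are C(9,6) = 84 possible selections.
Selections missing a whole group: no basses → C(6,6) = 1; no altos → C(3,6) = 0.
Both groups omitted at once is impossible, so 84 − 1 = 83.

83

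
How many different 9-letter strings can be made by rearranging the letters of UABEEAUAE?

5040

Letter multiplicities in UABEEAUAE: A×3, B×1, E×3, U×2.
So there are 9! / (3!·3!·2!) = 5040 distinguishable arrangements.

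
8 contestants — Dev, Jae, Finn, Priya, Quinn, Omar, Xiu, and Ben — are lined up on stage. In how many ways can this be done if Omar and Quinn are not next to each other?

There are 8! = 40320 arrangements in all. If Omar and Quinn are adjacent, merging them into one block gives 2·(7)! = 10080 arrangements.
So 40320 − 10080 = 30240 arrangements keep them apart.

30240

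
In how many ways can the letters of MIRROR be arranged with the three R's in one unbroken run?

24

Treat the 3 copies of R as a single block. The multiset to arrange is then {RRR, I, M, O}, 4 items in all.
All 4 items are distinct, so there are (4)! = 24 arrangements.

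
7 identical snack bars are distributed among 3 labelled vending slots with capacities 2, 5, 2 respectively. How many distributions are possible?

By stars and bars, unrestricted non-negative solutions to x_1+…+x_3 = 7 number C(7+2,2) = 36.
Subtract solutions that violate a single cap (substitute x_i' = x_i − (cap_i+1)): x_1 ≥ 3 gives C(6,2) = 15; x_2 ≥ 6 gives C(3,2) = 3; x_3 ≥ 3 gives C(6,2) = 15. Together 33.
Add back pairs where two caps are both exceeded: 0 + 3 + 0 = 3.
By inclusion–exclusion the count is 36 − 33 + 3 = 6.

6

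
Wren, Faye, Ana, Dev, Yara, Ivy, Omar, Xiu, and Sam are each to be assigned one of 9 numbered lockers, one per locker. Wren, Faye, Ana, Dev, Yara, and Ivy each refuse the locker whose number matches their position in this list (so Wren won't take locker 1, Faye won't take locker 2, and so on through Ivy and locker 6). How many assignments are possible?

183822

Let Aᵢ (for 1 ≤ i ≤ 6) be the placements that put person i in their forbidden locker. Any j of these fix j positions, leaving (9−j)! ways to fill the rest, and there are C(6,j) ways to pick which j.
By inclusion–exclusion, the number of valid placements is Σ_{j=0}^{6} (−1)^j C(6,j)·(9−j)!.
Computing: 362880 − 241920 + 75600 − 14400 + 1800 − 144 + 6 = 183822.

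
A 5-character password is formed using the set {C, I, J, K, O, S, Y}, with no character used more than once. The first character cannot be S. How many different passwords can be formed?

2160

The first character has 7−1 = 6 choices (anything except S).
The remaining 4 characters are filled from the other 6 symbols without repetition: 6 × 5 × 4 × 3 = 360.
Total: 6 × 360 = 2160.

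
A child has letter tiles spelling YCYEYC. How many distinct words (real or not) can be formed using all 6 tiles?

60

YCYEYC has 6 letters with C appearing twice and Y appearing 3 times.
Dividing 6! = 720 by 3!·2! = 12 for the repeated letters gives 60.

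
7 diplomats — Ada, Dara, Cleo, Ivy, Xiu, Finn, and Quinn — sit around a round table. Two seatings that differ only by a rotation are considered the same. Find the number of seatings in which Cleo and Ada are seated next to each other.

Treat {Cleo, Ada} as one unit (2 internal orders) and seat the resulting 6 units around the table: (5)! circular arrangements.
So 2 × (5)! = 2 × 120 = 240.

240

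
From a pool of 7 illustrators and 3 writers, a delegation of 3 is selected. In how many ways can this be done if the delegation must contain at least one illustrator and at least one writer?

84

Total 3-person selections from all 10: C(10,3) = 120.
Selections missing a whole group: no illustrators → C(3,3) = 1; no writers → C(7,3) = 35.
Both groups omitted at once is impossible, so 120 − 36 = 84.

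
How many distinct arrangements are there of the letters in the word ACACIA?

ACACIA has 6 letters with A appearing 3 times and C appearing twice.
So there are 6! / (3!·2!) = 60 distinguishable arrangements.

60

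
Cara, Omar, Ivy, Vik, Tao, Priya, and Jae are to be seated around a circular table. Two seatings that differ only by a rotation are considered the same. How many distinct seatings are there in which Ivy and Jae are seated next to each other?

240

Treat {Ivy, Jae} as one unit (2 internal orders) and seat the resulting 6 units around the table: (5)! circular arrangements.
So 2 × (5)! = 2 × 120 = 240.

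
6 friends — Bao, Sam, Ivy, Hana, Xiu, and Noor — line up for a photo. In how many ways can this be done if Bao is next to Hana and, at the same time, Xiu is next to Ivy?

Treat {Bao,Hana} as one block (2 orders) and {Xiu,Ivy} as another (2 orders).
That leaves 4 units to arrange: 2 × 2 × 4! = 4 × 24 = 96.

96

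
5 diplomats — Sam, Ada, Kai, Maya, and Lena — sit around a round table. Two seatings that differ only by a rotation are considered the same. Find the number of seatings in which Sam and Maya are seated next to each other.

12

Glue Sam and Maya into a block (2 internal orders). Seating 4 units around a circle gives (3)! arrangements.
So 2 × (3)! = 2 × 6 = 12.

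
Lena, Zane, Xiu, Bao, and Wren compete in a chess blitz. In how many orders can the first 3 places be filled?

60

There are 5 choices for 1st place, 4 for 2nd, and 3 for 3rd.
That gives 5 × 4 × 3 = 60.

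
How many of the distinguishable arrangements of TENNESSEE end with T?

Fix T in the last position and arrange the remaining 8 letters.
Those 8 letters have E appearing 4 times, N appearing twice, and S appearing twice, giving (8)!/(4!·2!·2!) = 420.

420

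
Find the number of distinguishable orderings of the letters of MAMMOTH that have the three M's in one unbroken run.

120

Treat the 3 copies of M as a single block. The multiset to arrange is then {MMM, A, H, O, T}, 5 items in all.
All 5 items are distinct, so there are (5)! = 120 arrangements.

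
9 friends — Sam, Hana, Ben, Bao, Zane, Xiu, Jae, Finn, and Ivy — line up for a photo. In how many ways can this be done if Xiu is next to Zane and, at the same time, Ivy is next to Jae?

Treat {Xiu,Zane} as one block (2 orders) and {Ivy,Jae} as another (2 orders).
That leaves 7 units to arrange: 2 × 2 × 7! = 4 × 5040 = 20160.

20160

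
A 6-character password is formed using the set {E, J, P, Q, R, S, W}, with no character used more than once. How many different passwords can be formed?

5040

Choose and order 6 of the 7 symbols: the first character has 7 options, the next 6, and so on down to 2.
That product is 7 × 6 × 5 × 4 × 3 × 2 = 5040.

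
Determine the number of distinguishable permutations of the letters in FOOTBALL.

10080

The 8 letters of FOOTBALL have repeats: L appearing twice and O appearing twice.
The number of distinct arrangements is 8!/(2!·2!) = 40320/4 = 10080.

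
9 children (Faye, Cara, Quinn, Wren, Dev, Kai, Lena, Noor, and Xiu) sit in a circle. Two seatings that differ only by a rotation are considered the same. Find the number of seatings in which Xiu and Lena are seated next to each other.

10080

Treat {Xiu, Lena} as one unit (2 internal orders) and seat the resulting 8 units around the table: (7)! circular arrangements.
So 2 × (7)! = 2 × 5040 = 10080.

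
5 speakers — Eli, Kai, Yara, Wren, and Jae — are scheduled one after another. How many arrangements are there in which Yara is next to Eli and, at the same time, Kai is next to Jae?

24

Treat {Yara,Eli} as one block (2 orders) and {Kai,Jae} as another (2 orders).
That leaves 3 units to arrange: 2 × 2 × 3! = 4 × 6 = 24.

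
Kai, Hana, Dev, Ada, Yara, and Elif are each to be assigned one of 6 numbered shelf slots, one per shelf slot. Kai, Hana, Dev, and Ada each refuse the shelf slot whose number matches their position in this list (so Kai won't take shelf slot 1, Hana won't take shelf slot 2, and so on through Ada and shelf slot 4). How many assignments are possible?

362

Let Aᵢ (for 1 ≤ i ≤ 4) be the placements that put person i in their forbidden shelf slot. Any j of these fix j positions, leaving (6−j)! ways to fill the rest, and there are C(4,j) ways to pick which j.
By inclusion–exclusion, the number of valid placements is Σ_{j=0}^{4} (−1)^j C(4,j)·(6−j)!.
Computing: 720 − 480 + 144 − 24 + 2 = 362.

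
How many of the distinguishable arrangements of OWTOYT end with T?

60

Fix T in the last position and arrange the remaining 5 letters.
Those 5 letters have O appearing twice, giving (5)!/(2!) = 60.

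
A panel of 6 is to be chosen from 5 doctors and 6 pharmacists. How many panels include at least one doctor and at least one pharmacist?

With no constraint there are C(11,6) = 462 possible selections.
Selections missing a whole group: no doctors → C(6,6) = 1; no pharmacists → C(5,6) = 0.
Both groups omitted at once is impossible, so 462 − 1 = 461.

461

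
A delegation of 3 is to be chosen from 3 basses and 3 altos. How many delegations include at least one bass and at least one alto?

Unrestricted: C(6,3) = 20 ways to pick any 3 of the 6.
Subtract selections that omit an entire group: no basses → C(3,3) = 1; no altos → C(3,3) = 1.
Both groups omitted at once is impossible, so 20 − 2 = 18.

18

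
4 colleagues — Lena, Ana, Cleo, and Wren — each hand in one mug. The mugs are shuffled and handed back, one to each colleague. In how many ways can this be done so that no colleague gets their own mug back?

Count assignments avoiding every fixed point. For any j of the 4 colleagues fixed to their own mug, the other 4−j can be arranged in (4−j)! ways.
By inclusion–exclusion this is Σ_{j=0}^{4} (−1)^j C(4,j)·(4−j)!.
Computing: 24 − 24 + 12 − 4 + 1 = 9.

9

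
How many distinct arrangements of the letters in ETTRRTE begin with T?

90

With the first slot taken by T, it remains to arrange the other 6 letters (ETRRTE).
Those 6 letters have E appearing twice, R appearing twice, and T appearing twice, giving (6)!/(2!·2!·2!) = 90.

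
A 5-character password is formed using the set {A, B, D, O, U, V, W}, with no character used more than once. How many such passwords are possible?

2520

This is a permutation of 5 out of 7: P(7,5) = 7!/2!.
That product is 7 × 6 × 5 × 4 × 3 = 2520.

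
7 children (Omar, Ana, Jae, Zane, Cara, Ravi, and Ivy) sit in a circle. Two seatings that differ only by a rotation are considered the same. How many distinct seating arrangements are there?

Around a circle, 7 distinct people have 7!/7 = (6)! = 720 rotationally distinct seatings.

720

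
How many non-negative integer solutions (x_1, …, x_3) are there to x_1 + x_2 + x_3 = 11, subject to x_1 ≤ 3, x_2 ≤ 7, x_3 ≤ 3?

6

Without the upper bounds there are C(13,2) = 78 ways to split 11 among 3 variables.
Subtract solutions that violate a single cap (substitute x_i' = x_i − (cap_i+1)): x_1 ≥ 4 gives C(9,2) = 36; x_2 ≥ 8 gives C(5,2) = 10; x_3 ≥ 4 gives C(9,2) = 36. Together 82.
Add back pairs where two caps are both exceeded: 0 + 10 + 0 = 10.
By inclusion–exclusion the count is 78 − 82 + 10 = 6.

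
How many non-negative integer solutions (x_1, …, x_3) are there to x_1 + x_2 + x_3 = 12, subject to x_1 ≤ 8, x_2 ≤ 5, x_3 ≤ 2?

Without the upper bounds there are C(14,2) = 91 ways to split 12 among 3 variables.
Subtract solutions that violate a single cap (substitute x_i' = x_i − (cap_i+1)): x_1 ≥ 9 gives C(5,2) = 10; x_2 ≥ 6 gives C(8,2) = 28; x_3 ≥ 3 gives C(11,2) = 55. Together 93.
Add back pairs where two caps are both exceeded: 0 + 1 + 10 = 11.
By inclusion–exclusion the count is 91 − 93 + 11 = 9.

9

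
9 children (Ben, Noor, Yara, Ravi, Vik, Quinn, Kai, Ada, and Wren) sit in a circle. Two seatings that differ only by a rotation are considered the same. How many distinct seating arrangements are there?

40320

Around a circle, 9 distinct people have 9!/9 = (8)! = 40320 rotationally distinct seatings.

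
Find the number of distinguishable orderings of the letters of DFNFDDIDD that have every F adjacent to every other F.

336

Treat the 2 copies of F as a single block. The multiset to arrange is then {FF, D, D, D, D, D, I, N}, 8 items in all.
That gives (8)!/(5!) = 336 arrangements.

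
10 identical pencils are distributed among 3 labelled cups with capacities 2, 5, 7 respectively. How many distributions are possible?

12

Ignoring the caps, the number of non-negative solutions to x_1+…+x_3 = 10 is C(12,2) = 66.
Subtract solutions that violate a single cap (substitute x_i' = x_i − (cap_i+1)): x_1 ≥ 3 gives C(9,2) = 36; x_2 ≥ 6 gives C(6,2) = 15; x_3 ≥ 8 gives C(4,2) = 6. Together 57.
Add back pairs where two caps are both exceeded: 3 + 0 + 0 = 3.
By inclusion–exclusion the count is 66 − 57 + 3 = 12.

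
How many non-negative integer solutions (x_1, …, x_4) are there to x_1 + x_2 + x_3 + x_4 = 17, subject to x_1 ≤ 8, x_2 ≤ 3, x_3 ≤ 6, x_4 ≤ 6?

74

Ignoring the caps, the number of non-negative solutions to x_1+…+x_4 = 17 is C(20,3) = 1140.
Subtract solutions that violate a single cap (substitute x_i' = x_i − (cap_i+1)): x_1 ≥ 9 gives C(11,3) = 165; x_2 ≥ 4 gives C(16,3) = 560; x_3 ≥ 7 gives C(13,3) = 286; x_4 ≥ 7 gives C(13,3) = 286. Together 1297.
Add back pairs where two caps are both exceeded: 35 + 4 + 4 + 84 + 84 + 20 = 231.
By inclusion–exclusion the count is 1140 − 1297 + 231 = 74.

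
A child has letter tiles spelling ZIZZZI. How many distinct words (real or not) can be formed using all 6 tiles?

ZIZZZI has 6 letters with I appearing twice and Z appearing 4 times.
Dividing 6! = 720 by 4!·2! = 48 for the repeated letters gives 15.

15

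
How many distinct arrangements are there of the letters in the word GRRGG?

10

GRRGG has 5 letters with G appearing 3 times and R appearing twice.
Dividing 5! = 120 by 3!·2! = 12 for the repeated letters gives 10.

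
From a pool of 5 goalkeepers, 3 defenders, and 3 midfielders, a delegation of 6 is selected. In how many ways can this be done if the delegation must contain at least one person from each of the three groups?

405

Total 6-person selections from all 11: C(11,6) = 462.
Selections missing a whole group: no goalkeepers → C(6,6) = 1; no defenders → C(8,6) = 28; no midfielders → C(8,6) = 28.
Add back selections omitting two groups (i.e. drawn from a single group): C(5,6) + C(3,6) + C(3,6) = 0.
By inclusion–exclusion: 462 − 57 + 0 = 405.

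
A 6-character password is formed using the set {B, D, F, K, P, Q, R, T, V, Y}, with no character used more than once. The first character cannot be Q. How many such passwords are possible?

The first character has 10−1 = 9 choices (anything except Q).
The remaining 5 characters are filled from the other 9 symbols without repetition: 9 × 8 × 7 × 6 × 5 = 15120.
Total: 9 × 15120 = 136080.

136080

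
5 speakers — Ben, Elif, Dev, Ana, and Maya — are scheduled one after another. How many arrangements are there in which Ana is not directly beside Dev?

Of the 5! = 120 arrangements, those with Ana and Dev adjacent number 2 × 4! = 48 (treat the pair as a block with 2 internal orders).
Complementary counting: 120 − 48 = 72.

72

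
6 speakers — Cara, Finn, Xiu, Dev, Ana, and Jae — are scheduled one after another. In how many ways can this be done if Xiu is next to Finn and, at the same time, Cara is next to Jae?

96

Treat {Xiu,Finn} as one block (2 orders) and {Cara,Jae} as another (2 orders).
That leaves 4 units to arrange: 2 × 2 × 4! = 4 × 24 = 96.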